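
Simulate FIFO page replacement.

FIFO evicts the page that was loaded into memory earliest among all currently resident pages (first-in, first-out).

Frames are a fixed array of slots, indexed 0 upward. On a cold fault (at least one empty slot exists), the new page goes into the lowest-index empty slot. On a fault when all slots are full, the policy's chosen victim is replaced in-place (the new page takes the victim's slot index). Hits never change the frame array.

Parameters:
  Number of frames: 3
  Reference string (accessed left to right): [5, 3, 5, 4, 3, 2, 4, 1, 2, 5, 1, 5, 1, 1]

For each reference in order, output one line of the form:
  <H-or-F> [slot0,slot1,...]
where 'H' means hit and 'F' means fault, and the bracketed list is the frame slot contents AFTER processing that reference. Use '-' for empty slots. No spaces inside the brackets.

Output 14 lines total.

F [5,-,-]
F [5,3,-]
H [5,3,-]
F [5,3,4]
H [5,3,4]
F [2,3,4]
H [2,3,4]
F [2,1,4]
H [2,1,4]
F [2,1,5]
H [2,1,5]
H [2,1,5]
H [2,1,5]
H [2,1,5]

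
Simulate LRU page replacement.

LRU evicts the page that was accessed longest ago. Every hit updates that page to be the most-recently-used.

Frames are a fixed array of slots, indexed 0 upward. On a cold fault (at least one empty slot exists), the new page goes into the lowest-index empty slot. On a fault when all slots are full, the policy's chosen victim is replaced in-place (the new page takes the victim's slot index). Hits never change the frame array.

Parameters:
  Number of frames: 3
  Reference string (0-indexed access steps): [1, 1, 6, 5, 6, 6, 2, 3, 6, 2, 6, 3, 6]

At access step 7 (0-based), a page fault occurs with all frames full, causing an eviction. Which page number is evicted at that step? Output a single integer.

Answer: 5

Derivation:
Step 0: ref 1 -> FAULT, frames=[1,-,-]
Step 1: ref 1 -> HIT, frames=[1,-,-]
Step 2: ref 6 -> FAULT, frames=[1,6,-]
Step 3: ref 5 -> FAULT, frames=[1,6,5]
Step 4: ref 6 -> HIT, frames=[1,6,5]
Step 5: ref 6 -> HIT, frames=[1,6,5]
Step 6: ref 2 -> FAULT, evict 1, frames=[2,6,5]
Step 7: ref 3 -> FAULT, evict 5, frames=[2,6,3]
At step 7: evicted page 5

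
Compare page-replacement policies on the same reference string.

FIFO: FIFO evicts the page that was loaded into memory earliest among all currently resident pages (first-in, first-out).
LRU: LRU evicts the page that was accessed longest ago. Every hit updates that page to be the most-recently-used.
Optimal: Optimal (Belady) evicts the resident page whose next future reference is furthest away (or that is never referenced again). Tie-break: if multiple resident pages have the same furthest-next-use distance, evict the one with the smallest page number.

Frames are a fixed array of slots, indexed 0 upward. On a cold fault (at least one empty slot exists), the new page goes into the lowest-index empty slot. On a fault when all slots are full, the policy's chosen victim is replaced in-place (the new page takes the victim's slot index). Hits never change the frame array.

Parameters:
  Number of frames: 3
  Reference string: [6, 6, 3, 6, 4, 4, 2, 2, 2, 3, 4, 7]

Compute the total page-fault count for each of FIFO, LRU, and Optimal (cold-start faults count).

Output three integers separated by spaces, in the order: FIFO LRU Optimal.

Answer: 5 6 5

Derivation:
--- FIFO ---
  step 0: ref 6 -> FAULT, frames=[6,-,-] (faults so far: 1)
  step 1: ref 6 -> HIT, frames=[6,-,-] (faults so far: 1)
  step 2: ref 3 -> FAULT, frames=[6,3,-] (faults so far: 2)
  step 3: ref 6 -> HIT, frames=[6,3,-] (faults so far: 2)
  step 4: ref 4 -> FAULT, frames=[6,3,4] (faults so far: 3)
  step 5: ref 4 -> HIT, frames=[6,3,4] (faults so far: 3)
  step 6: ref 2 -> FAULT, evict 6, frames=[2,3,4] (faults so far: 4)
  step 7: ref 2 -> HIT, frames=[2,3,4] (faults so far: 4)
  step 8: ref 2 -> HIT, frames=[2,3,4] (faults so far: 4)
  step 9: ref 3 -> HIT, frames=[2,3,4] (faults so far: 4)
  step 10: ref 4 -> HIT, frames=[2,3,4] (faults so far: 4)
  step 11: ref 7 -> FAULT, evict 3, frames=[2,7,4] (faults so far: 5)
  FIFO total faults: 5
--- LRU ---
  step 0: ref 6 -> FAULT, frames=[6,-,-] (faults so far: 1)
  step 1: ref 6 -> HIT, frames=[6,-,-] (faults so far: 1)
  step 2: ref 3 -> FAULT, frames=[6,3,-] (faults so far: 2)
  step 3: ref 6 -> HIT, frames=[6,3,-] (faults so far: 2)
  step 4: ref 4 -> FAULT, frames=[6,3,4] (faults so far: 3)
  step 5: ref 4 -> HIT, frames=[6,3,4] (faults so far: 3)
  step 6: ref 2 -> FAULT, evict 3, frames=[6,2,4] (faults so far: 4)
  step 7: ref 2 -> HIT, frames=[6,2,4] (faults so far: 4)
  step 8: ref 2 -> HIT, frames=[6,2,4] (faults so far: 4)
  step 9: ref 3 -> FAULT, evict 6, frames=[3,2,4] (faults so far: 5)
  step 10: ref 4 -> HIT, frames=[3,2,4] (faults so far: 5)
  step 11: ref 7 -> FAULT, evict 2, frames=[3,7,4] (faults so far: 6)
  LRU total faults: 6
--- Optimal ---
  step 0: ref 6 -> FAULT, frames=[6,-,-] (faults so far: 1)
  step 1: ref 6 -> HIT, frames=[6,-,-] (faults so far: 1)
  step 2: ref 3 -> FAULT, frames=[6,3,-] (faults so far: 2)
  step 3: ref 6 -> HIT, frames=[6,3,-] (faults so far: 2)
  step 4: ref 4 -> FAULT, frames=[6,3,4] (faults so far: 3)
  step 5: ref 4 -> HIT, frames=[6,3,4] (faults so far: 3)
  step 6: ref 2 -> FAULT, evict 6, frames=[2,3,4] (faults so far: 4)
  step 7: ref 2 -> HIT, frames=[2,3,4] (faults so far: 4)
  step 8: ref 2 -> HIT, frames=[2,3,4] (faults so far: 4)
  step 9: ref 3 -> HIT, frames=[2,3,4] (faults so far: 4)
  step 10: ref 4 -> HIT, frames=[2,3,4] (faults so far: 4)
  step 11: ref 7 -> FAULT, evict 2, frames=[7,3,4] (faults so far: 5)
  Optimal total faults: 5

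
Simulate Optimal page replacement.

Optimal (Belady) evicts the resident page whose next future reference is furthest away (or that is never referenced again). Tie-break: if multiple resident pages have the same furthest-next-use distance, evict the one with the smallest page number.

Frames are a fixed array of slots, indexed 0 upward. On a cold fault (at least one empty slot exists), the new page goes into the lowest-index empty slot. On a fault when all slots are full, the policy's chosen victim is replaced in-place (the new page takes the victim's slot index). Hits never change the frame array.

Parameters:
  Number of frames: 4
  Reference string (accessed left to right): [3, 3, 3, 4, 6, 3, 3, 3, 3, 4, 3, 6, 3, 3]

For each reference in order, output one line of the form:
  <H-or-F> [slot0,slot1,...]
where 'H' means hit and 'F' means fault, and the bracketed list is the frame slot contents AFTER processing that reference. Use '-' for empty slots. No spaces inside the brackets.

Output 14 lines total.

F [3,-,-,-]
H [3,-,-,-]
H [3,-,-,-]
F [3,4,-,-]
F [3,4,6,-]
H [3,4,6,-]
H [3,4,6,-]
H [3,4,6,-]
H [3,4,6,-]
H [3,4,6,-]
H [3,4,6,-]
H [3,4,6,-]
H [3,4,6,-]
H [3,4,6,-]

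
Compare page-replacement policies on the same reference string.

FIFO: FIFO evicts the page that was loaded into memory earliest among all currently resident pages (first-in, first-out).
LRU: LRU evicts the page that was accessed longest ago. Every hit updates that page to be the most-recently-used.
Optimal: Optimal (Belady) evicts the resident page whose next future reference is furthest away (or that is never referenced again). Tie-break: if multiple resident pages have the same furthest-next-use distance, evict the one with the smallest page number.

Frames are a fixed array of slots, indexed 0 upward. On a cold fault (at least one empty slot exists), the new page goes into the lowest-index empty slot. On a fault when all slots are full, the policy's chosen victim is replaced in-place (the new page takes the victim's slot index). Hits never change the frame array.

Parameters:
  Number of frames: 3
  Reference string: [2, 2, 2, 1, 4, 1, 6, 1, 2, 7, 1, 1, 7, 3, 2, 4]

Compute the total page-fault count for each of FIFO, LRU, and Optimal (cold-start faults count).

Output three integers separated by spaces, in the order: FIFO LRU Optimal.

--- FIFO ---
  step 0: ref 2 -> FAULT, frames=[2,-,-] (faults so far: 1)
  step 1: ref 2 -> HIT, frames=[2,-,-] (faults so far: 1)
  step 2: ref 2 -> HIT, frames=[2,-,-] (faults so far: 1)
  step 3: ref 1 -> FAULT, frames=[2,1,-] (faults so far: 2)
  step 4: ref 4 -> FAULT, frames=[2,1,4] (faults so far: 3)
  step 5: ref 1 -> HIT, frames=[2,1,4] (faults so far: 3)
  step 6: ref 6 -> FAULT, evict 2, frames=[6,1,4] (faults so far: 4)
  step 7: ref 1 -> HIT, frames=[6,1,4] (faults so far: 4)
  step 8: ref 2 -> FAULT, evict 1, frames=[6,2,4] (faults so far: 5)
  step 9: ref 7 -> FAULT, evict 4, frames=[6,2,7] (faults so far: 6)
  step 10: ref 1 -> FAULT, evict 6, frames=[1,2,7] (faults so far: 7)
  step 11: ref 1 -> HIT, frames=[1,2,7] (faults so far: 7)
  step 12: ref 7 -> HIT, frames=[1,2,7] (faults so far: 7)
  step 13: ref 3 -> FAULT, evict 2, frames=[1,3,7] (faults so far: 8)
  step 14: ref 2 -> FAULT, evict 7, frames=[1,3,2] (faults so far: 9)
  step 15: ref 4 -> FAULT, evict 1, frames=[4,3,2] (faults so far: 10)
  FIFO total faults: 10
--- LRU ---
  step 0: ref 2 -> FAULT, frames=[2,-,-] (faults so far: 1)
  step 1: ref 2 -> HIT, frames=[2,-,-] (faults so far: 1)
  step 2: ref 2 -> HIT, frames=[2,-,-] (faults so far: 1)
  step 3: ref 1 -> FAULT, frames=[2,1,-] (faults so far: 2)
  step 4: ref 4 -> FAULT, frames=[2,1,4] (faults so far: 3)
  step 5: ref 1 -> HIT, frames=[2,1,4] (faults so far: 3)
  step 6: ref 6 -> FAULT, evict 2, frames=[6,1,4] (faults so far: 4)
  step 7: ref 1 -> HIT, frames=[6,1,4] (faults so far: 4)
  step 8: ref 2 -> FAULT, evict 4, frames=[6,1,2] (faults so far: 5)
  step 9: ref 7 -> FAULT, evict 6, frames=[7,1,2] (faults so far: 6)
  step 10: ref 1 -> HIT, frames=[7,1,2] (faults so far: 6)
  step 11: ref 1 -> HIT, frames=[7,1,2] (faults so far: 6)
  step 12: ref 7 -> HIT, frames=[7,1,2] (faults so far: 6)
  step 13: ref 3 -> FAULT, evict 2, frames=[7,1,3] (faults so far: 7)
  step 14: ref 2 -> FAULT, evict 1, frames=[7,2,3] (faults so far: 8)
  step 15: ref 4 -> FAULT, evict 7, frames=[4,2,3] (faults so far: 9)
  LRU total faults: 9
--- Optimal ---
  step 0: ref 2 -> FAULT, frames=[2,-,-] (faults so far: 1)
  step 1: ref 2 -> HIT, frames=[2,-,-] (faults so far: 1)
  step 2: ref 2 -> HIT, frames=[2,-,-] (faults so far: 1)
  step 3: ref 1 -> FAULT, frames=[2,1,-] (faults so far: 2)
  step 4: ref 4 -> FAULT, frames=[2,1,4] (faults so far: 3)
  step 5: ref 1 -> HIT, frames=[2,1,4] (faults so far: 3)
  step 6: ref 6 -> FAULT, evict 4, frames=[2,1,6] (faults so far: 4)
  step 7: ref 1 -> HIT, frames=[2,1,6] (faults so far: 4)
  step 8: ref 2 -> HIT, frames=[2,1,6] (faults so far: 4)
  step 9: ref 7 -> FAULT, evict 6, frames=[2,1,7] (faults so far: 5)
  step 10: ref 1 -> HIT, frames=[2,1,7] (faults so far: 5)
  step 11: ref 1 -> HIT, frames=[2,1,7] (faults so far: 5)
  step 12: ref 7 -> HIT, frames=[2,1,7] (faults so far: 5)
  step 13: ref 3 -> FAULT, evict 1, frames=[2,3,7] (faults so far: 6)
  step 14: ref 2 -> HIT, frames=[2,3,7] (faults so far: 6)
  step 15: ref 4 -> FAULT, evict 2, frames=[4,3,7] (faults so far: 7)
  Optimal total faults: 7

Answer: 10 9 7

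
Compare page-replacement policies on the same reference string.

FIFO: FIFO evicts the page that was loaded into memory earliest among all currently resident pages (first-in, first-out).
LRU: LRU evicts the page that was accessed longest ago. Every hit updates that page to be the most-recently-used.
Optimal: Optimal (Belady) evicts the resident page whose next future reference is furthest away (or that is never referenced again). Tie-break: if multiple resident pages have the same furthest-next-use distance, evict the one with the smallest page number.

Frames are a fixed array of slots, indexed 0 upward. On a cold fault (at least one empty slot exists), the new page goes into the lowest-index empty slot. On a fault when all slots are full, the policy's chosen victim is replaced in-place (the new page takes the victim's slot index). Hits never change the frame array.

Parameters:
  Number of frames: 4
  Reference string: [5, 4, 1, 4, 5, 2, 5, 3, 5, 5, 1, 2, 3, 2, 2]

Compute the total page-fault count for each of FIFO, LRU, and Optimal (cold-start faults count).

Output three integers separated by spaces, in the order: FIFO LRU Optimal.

Answer: 6 6 5

Derivation:
--- FIFO ---
  step 0: ref 5 -> FAULT, frames=[5,-,-,-] (faults so far: 1)
  step 1: ref 4 -> FAULT, frames=[5,4,-,-] (faults so far: 2)
  step 2: ref 1 -> FAULT, frames=[5,4,1,-] (faults so far: 3)
  step 3: ref 4 -> HIT, frames=[5,4,1,-] (faults so far: 3)
  step 4: ref 5 -> HIT, frames=[5,4,1,-] (faults so far: 3)
  step 5: ref 2 -> FAULT, frames=[5,4,1,2] (faults so far: 4)
  step 6: ref 5 -> HIT, frames=[5,4,1,2] (faults so far: 4)
  step 7: ref 3 -> FAULT, evict 5, frames=[3,4,1,2] (faults so far: 5)
  step 8: ref 5 -> FAULT, evict 4, frames=[3,5,1,2] (faults so far: 6)
  step 9: ref 5 -> HIT, frames=[3,5,1,2] (faults so far: 6)
  step 10: ref 1 -> HIT, frames=[3,5,1,2] (faults so far: 6)
  step 11: ref 2 -> HIT, frames=[3,5,1,2] (faults so far: 6)
  step 12: ref 3 -> HIT, frames=[3,5,1,2] (faults so far: 6)
  step 13: ref 2 -> HIT, frames=[3,5,1,2] (faults so far: 6)
  step 14: ref 2 -> HIT, frames=[3,5,1,2] (faults so far: 6)
  FIFO total faults: 6
--- LRU ---
  step 0: ref 5 -> FAULT, frames=[5,-,-,-] (faults so far: 1)
  step 1: ref 4 -> FAULT, frames=[5,4,-,-] (faults so far: 2)
  step 2: ref 1 -> FAULT, frames=[5,4,1,-] (faults so far: 3)
  step 3: ref 4 -> HIT, frames=[5,4,1,-] (faults so far: 3)
  step 4: ref 5 -> HIT, frames=[5,4,1,-] (faults so far: 3)
  step 5: ref 2 -> FAULT, frames=[5,4,1,2] (faults so far: 4)
  step 6: ref 5 -> HIT, frames=[5,4,1,2] (faults so far: 4)
  step 7: ref 3 -> FAULT, evict 1, frames=[5,4,3,2] (faults so far: 5)
  step 8: ref 5 -> HIT, frames=[5,4,3,2] (faults so far: 5)
  step 9: ref 5 -> HIT, frames=[5,4,3,2] (faults so far: 5)
  step 10: ref 1 -> FAULT, evict 4, frames=[5,1,3,2] (faults so far: 6)
  step 11: ref 2 -> HIT, frames=[5,1,3,2] (faults so far: 6)
  step 12: ref 3 -> HIT, frames=[5,1,3,2] (faults so far: 6)
  step 13: ref 2 -> HIT, frames=[5,1,3,2] (faults so far: 6)
  step 14: ref 2 -> HIT, frames=[5,1,3,2] (faults so far: 6)
  LRU total faults: 6
--- Optimal ---
  step 0: ref 5 -> FAULT, frames=[5,-,-,-] (faults so far: 1)
  step 1: ref 4 -> FAULT, frames=[5,4,-,-] (faults so far: 2)
  step 2: ref 1 -> FAULT, frames=[5,4,1,-] (faults so far: 3)
  step 3: ref 4 -> HIT, frames=[5,4,1,-] (faults so far: 3)
  step 4: ref 5 -> HIT, frames=[5,4,1,-] (faults so far: 3)
  step 5: ref 2 -> FAULT, frames=[5,4,1,2] (faults so far: 4)
  step 6: ref 5 -> HIT, frames=[5,4,1,2] (faults so far: 4)
  step 7: ref 3 -> FAULT, evict 4, frames=[5,3,1,2] (faults so far: 5)
  step 8: ref 5 -> HIT, frames=[5,3,1,2] (faults so far: 5)
  step 9: ref 5 -> HIT, frames=[5,3,1,2] (faults so far: 5)
  step 10: ref 1 -> HIT, frames=[5,3,1,2] (faults so far: 5)
  step 11: ref 2 -> HIT, frames=[5,3,1,2] (faults so far: 5)
  step 12: ref 3 -> HIT, frames=[5,3,1,2] (faults so far: 5)
  step 13: ref 2 -> HIT, frames=[5,3,1,2] (faults so far: 5)
  step 14: ref 2 -> HIT, frames=[5,3,1,2] (faults so far: 5)
  Optimal total faults: 5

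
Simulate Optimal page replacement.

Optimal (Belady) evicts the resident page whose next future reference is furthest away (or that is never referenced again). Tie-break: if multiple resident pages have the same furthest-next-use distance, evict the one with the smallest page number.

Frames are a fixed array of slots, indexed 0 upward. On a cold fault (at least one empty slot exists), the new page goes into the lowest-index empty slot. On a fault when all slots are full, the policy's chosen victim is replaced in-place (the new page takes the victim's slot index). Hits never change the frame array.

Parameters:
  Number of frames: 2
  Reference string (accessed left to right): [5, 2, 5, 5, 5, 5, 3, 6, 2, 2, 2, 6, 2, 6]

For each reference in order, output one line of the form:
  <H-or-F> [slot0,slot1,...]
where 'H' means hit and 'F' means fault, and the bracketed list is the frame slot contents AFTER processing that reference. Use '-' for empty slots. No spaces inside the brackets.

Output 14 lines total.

F [5,-]
F [5,2]
H [5,2]
H [5,2]
H [5,2]
H [5,2]
F [3,2]
F [6,2]
H [6,2]
H [6,2]
H [6,2]
H [6,2]
H [6,2]
H [6,2]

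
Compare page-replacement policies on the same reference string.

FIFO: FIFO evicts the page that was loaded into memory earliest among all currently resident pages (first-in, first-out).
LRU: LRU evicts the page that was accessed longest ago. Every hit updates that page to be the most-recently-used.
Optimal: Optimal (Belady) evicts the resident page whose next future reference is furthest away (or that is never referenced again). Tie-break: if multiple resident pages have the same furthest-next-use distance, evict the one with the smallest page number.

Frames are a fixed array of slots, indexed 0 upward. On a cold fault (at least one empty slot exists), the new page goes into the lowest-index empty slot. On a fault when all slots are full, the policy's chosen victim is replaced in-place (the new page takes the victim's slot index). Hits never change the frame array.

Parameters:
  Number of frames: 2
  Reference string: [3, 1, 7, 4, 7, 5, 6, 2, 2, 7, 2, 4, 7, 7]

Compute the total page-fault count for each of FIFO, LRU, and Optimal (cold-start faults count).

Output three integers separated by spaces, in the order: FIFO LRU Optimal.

--- FIFO ---
  step 0: ref 3 -> FAULT, frames=[3,-] (faults so far: 1)
  step 1: ref 1 -> FAULT, frames=[3,1] (faults so far: 2)
  step 2: ref 7 -> FAULT, evict 3, frames=[7,1] (faults so far: 3)
  step 3: ref 4 -> FAULT, evict 1, frames=[7,4] (faults so far: 4)
  step 4: ref 7 -> HIT, frames=[7,4] (faults so far: 4)
  step 5: ref 5 -> FAULT, evict 7, frames=[5,4] (faults so far: 5)
  step 6: ref 6 -> FAULT, evict 4, frames=[5,6] (faults so far: 6)
  step 7: ref 2 -> FAULT, evict 5, frames=[2,6] (faults so far: 7)
  step 8: ref 2 -> HIT, frames=[2,6] (faults so far: 7)
  step 9: ref 7 -> FAULT, evict 6, frames=[2,7] (faults so far: 8)
  step 10: ref 2 -> HIT, frames=[2,7] (faults so far: 8)
  step 11: ref 4 -> FAULT, evict 2, frames=[4,7] (faults so far: 9)
  step 12: ref 7 -> HIT, frames=[4,7] (faults so far: 9)
  step 13: ref 7 -> HIT, frames=[4,7] (faults so far: 9)
  FIFO total faults: 9
--- LRU ---
  step 0: ref 3 -> FAULT, frames=[3,-] (faults so far: 1)
  step 1: ref 1 -> FAULT, frames=[3,1] (faults so far: 2)
  step 2: ref 7 -> FAULT, evict 3, frames=[7,1] (faults so far: 3)
  step 3: ref 4 -> FAULT, evict 1, frames=[7,4] (faults so far: 4)
  step 4: ref 7 -> HIT, frames=[7,4] (faults so far: 4)
  step 5: ref 5 -> FAULT, evict 4, frames=[7,5] (faults so far: 5)
  step 6: ref 6 -> FAULT, evict 7, frames=[6,5] (faults so far: 6)
  step 7: ref 2 -> FAULT, evict 5, frames=[6,2] (faults so far: 7)
  step 8: ref 2 -> HIT, frames=[6,2] (faults so far: 7)
  step 9: ref 7 -> FAULT, evict 6, frames=[7,2] (faults so far: 8)
  step 10: ref 2 -> HIT, frames=[7,2] (faults so far: 8)
  step 11: ref 4 -> FAULT, evict 7, frames=[4,2] (faults so far: 9)
  step 12: ref 7 -> FAULT, evict 2, frames=[4,7] (faults so far: 10)
  step 13: ref 7 -> HIT, frames=[4,7] (faults so far: 10)
  LRU total faults: 10
--- Optimal ---
  step 0: ref 3 -> FAULT, frames=[3,-] (faults so far: 1)
  step 1: ref 1 -> FAULT, frames=[3,1] (faults so far: 2)
  step 2: ref 7 -> FAULT, evict 1, frames=[3,7] (faults so far: 3)
  step 3: ref 4 -> FAULT, evict 3, frames=[4,7] (faults so far: 4)
  step 4: ref 7 -> HIT, frames=[4,7] (faults so far: 4)
  step 5: ref 5 -> FAULT, evict 4, frames=[5,7] (faults so far: 5)
  step 6: ref 6 -> FAULT, evict 5, frames=[6,7] (faults so far: 6)
  step 7: ref 2 -> FAULT, evict 6, frames=[2,7] (faults so far: 7)
  step 8: ref 2 -> HIT, frames=[2,7] (faults so far: 7)
  step 9: ref 7 -> HIT, frames=[2,7] (faults so far: 7)
  step 10: ref 2 -> HIT, frames=[2,7] (faults so far: 7)
  step 11: ref 4 -> FAULT, evict 2, frames=[4,7] (faults so far: 8)
  step 12: ref 7 -> HIT, frames=[4,7] (faults so far: 8)
  step 13: ref 7 -> HIT, frames=[4,7] (faults so far: 8)
  Optimal total faults: 8

Answer: 9 10 8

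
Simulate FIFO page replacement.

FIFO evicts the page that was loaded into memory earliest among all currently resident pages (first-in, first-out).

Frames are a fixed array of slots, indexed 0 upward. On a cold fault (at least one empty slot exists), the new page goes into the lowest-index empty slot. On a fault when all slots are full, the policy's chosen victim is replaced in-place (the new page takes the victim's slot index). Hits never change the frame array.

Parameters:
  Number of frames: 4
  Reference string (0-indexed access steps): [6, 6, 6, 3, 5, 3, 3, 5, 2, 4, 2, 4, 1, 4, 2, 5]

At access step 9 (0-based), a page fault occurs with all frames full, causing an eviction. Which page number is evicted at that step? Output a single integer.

Step 0: ref 6 -> FAULT, frames=[6,-,-,-]
Step 1: ref 6 -> HIT, frames=[6,-,-,-]
Step 2: ref 6 -> HIT, frames=[6,-,-,-]
Step 3: ref 3 -> FAULT, frames=[6,3,-,-]
Step 4: ref 5 -> FAULT, frames=[6,3,5,-]
Step 5: ref 3 -> HIT, frames=[6,3,5,-]
Step 6: ref 3 -> HIT, frames=[6,3,5,-]
Step 7: ref 5 -> HIT, frames=[6,3,5,-]
Step 8: ref 2 -> FAULT, frames=[6,3,5,2]
Step 9: ref 4 -> FAULT, evict 6, frames=[4,3,5,2]
At step 9: evicted page 6

Answer: 6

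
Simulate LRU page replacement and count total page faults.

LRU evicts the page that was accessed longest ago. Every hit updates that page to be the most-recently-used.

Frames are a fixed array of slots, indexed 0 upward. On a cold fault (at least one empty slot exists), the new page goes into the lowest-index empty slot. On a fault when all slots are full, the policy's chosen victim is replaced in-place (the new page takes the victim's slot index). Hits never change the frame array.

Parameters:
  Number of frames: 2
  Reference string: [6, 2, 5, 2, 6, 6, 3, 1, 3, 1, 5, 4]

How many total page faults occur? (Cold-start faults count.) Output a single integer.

Answer: 8

Derivation:
Step 0: ref 6 → FAULT, frames=[6,-]
Step 1: ref 2 → FAULT, frames=[6,2]
Step 2: ref 5 → FAULT (evict 6), frames=[5,2]
Step 3: ref 2 → HIT, frames=[5,2]
Step 4: ref 6 → FAULT (evict 5), frames=[6,2]
Step 5: ref 6 → HIT, frames=[6,2]
Step 6: ref 3 → FAULT (evict 2), frames=[6,3]
Step 7: ref 1 → FAULT (evict 6), frames=[1,3]
Step 8: ref 3 → HIT, frames=[1,3]
Step 9: ref 1 → HIT, frames=[1,3]
Step 10: ref 5 → FAULT (evict 3), frames=[1,5]
Step 11: ref 4 → FAULT (evict 1), frames=[4,5]
Total faults: 8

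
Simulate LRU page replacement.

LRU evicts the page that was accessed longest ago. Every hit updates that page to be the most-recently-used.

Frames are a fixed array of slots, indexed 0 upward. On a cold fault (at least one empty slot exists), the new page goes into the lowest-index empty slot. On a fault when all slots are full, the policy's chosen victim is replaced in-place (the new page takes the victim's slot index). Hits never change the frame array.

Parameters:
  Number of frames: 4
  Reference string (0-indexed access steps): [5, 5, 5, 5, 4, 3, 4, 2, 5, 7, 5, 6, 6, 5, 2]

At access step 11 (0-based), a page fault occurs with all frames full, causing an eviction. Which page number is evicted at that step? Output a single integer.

Answer: 4

Derivation:
Step 0: ref 5 -> FAULT, frames=[5,-,-,-]
Step 1: ref 5 -> HIT, frames=[5,-,-,-]
Step 2: ref 5 -> HIT, frames=[5,-,-,-]
Step 3: ref 5 -> HIT, frames=[5,-,-,-]
Step 4: ref 4 -> FAULT, frames=[5,4,-,-]
Step 5: ref 3 -> FAULT, frames=[5,4,3,-]
Step 6: ref 4 -> HIT, frames=[5,4,3,-]
Step 7: ref 2 -> FAULT, frames=[5,4,3,2]
Step 8: ref 5 -> HIT, frames=[5,4,3,2]
Step 9: ref 7 -> FAULT, evict 3, frames=[5,4,7,2]
Step 10: ref 5 -> HIT, frames=[5,4,7,2]
Step 11: ref 6 -> FAULT, evict 4, frames=[5,6,7,2]
At step 11: evicted page 4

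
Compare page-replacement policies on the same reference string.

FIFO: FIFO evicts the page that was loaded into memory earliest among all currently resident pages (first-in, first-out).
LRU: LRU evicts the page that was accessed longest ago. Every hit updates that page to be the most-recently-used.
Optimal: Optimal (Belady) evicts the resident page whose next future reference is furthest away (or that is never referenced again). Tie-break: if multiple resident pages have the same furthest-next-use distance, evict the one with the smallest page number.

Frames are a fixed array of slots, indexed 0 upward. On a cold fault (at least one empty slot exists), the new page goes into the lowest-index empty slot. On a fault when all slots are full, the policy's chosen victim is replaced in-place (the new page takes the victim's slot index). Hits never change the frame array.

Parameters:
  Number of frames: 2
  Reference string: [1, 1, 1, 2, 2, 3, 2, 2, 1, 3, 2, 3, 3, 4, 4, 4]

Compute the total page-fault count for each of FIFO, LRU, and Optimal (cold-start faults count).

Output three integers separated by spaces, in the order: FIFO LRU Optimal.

Answer: 7 7 6

Derivation:
--- FIFO ---
  step 0: ref 1 -> FAULT, frames=[1,-] (faults so far: 1)
  step 1: ref 1 -> HIT, frames=[1,-] (faults so far: 1)
  step 2: ref 1 -> HIT, frames=[1,-] (faults so far: 1)
  step 3: ref 2 -> FAULT, frames=[1,2] (faults so far: 2)
  step 4: ref 2 -> HIT, frames=[1,2] (faults so far: 2)
  step 5: ref 3 -> FAULT, evict 1, frames=[3,2] (faults so far: 3)
  step 6: ref 2 -> HIT, frames=[3,2] (faults so far: 3)
  step 7: ref 2 -> HIT, frames=[3,2] (faults so far: 3)
  step 8: ref 1 -> FAULT, evict 2, frames=[3,1] (faults so far: 4)
  step 9: ref 3 -> HIT, frames=[3,1] (faults so far: 4)
  step 10: ref 2 -> FAULT, evict 3, frames=[2,1] (faults so far: 5)
  step 11: ref 3 -> FAULT, evict 1, frames=[2,3] (faults so far: 6)
  step 12: ref 3 -> HIT, frames=[2,3] (faults so far: 6)
  step 13: ref 4 -> FAULT, evict 2, frames=[4,3] (faults so far: 7)
  step 14: ref 4 -> HIT, frames=[4,3] (faults so far: 7)
  step 15: ref 4 -> HIT, frames=[4,3] (faults so far: 7)
  FIFO total faults: 7
--- LRU ---
  step 0: ref 1 -> FAULT, frames=[1,-] (faults so far: 1)
  step 1: ref 1 -> HIT, frames=[1,-] (faults so far: 1)
  step 2: ref 1 -> HIT, frames=[1,-] (faults so far: 1)
  step 3: ref 2 -> FAULT, frames=[1,2] (faults so far: 2)
  step 4: ref 2 -> HIT, frames=[1,2] (faults so far: 2)
  step 5: ref 3 -> FAULT, evict 1, frames=[3,2] (faults so far: 3)
  step 6: ref 2 -> HIT, frames=[3,2] (faults so far: 3)
  step 7: ref 2 -> HIT, frames=[3,2] (faults so far: 3)
  step 8: ref 1 -> FAULT, evict 3, frames=[1,2] (faults so far: 4)
  step 9: ref 3 -> FAULT, evict 2, frames=[1,3] (faults so far: 5)
  step 10: ref 2 -> FAULT, evict 1, frames=[2,3] (faults so far: 6)
  step 11: ref 3 -> HIT, frames=[2,3] (faults so far: 6)
  step 12: ref 3 -> HIT, frames=[2,3] (faults so far: 6)
  step 13: ref 4 -> FAULT, evict 2, frames=[4,3] (faults so far: 7)
  step 14: ref 4 -> HIT, frames=[4,3] (faults so far: 7)
  step 15: ref 4 -> HIT, frames=[4,3] (faults so far: 7)
  LRU total faults: 7
--- Optimal ---
  step 0: ref 1 -> FAULT, frames=[1,-] (faults so far: 1)
  step 1: ref 1 -> HIT, frames=[1,-] (faults so far: 1)
  step 2: ref 1 -> HIT, frames=[1,-] (faults so far: 1)
  step 3: ref 2 -> FAULT, frames=[1,2] (faults so far: 2)
  step 4: ref 2 -> HIT, frames=[1,2] (faults so far: 2)
  step 5: ref 3 -> FAULT, evict 1, frames=[3,2] (faults so far: 3)
  step 6: ref 2 -> HIT, frames=[3,2] (faults so far: 3)
  step 7: ref 2 -> HIT, frames=[3,2] (faults so far: 3)
  step 8: ref 1 -> FAULT, evict 2, frames=[3,1] (faults so far: 4)
  step 9: ref 3 -> HIT, frames=[3,1] (faults so far: 4)
  step 10: ref 2 -> FAULT, evict 1, frames=[3,2] (faults so far: 5)
  step 11: ref 3 -> HIT, frames=[3,2] (faults so far: 5)
  step 12: ref 3 -> HIT, frames=[3,2] (faults so far: 5)
  step 13: ref 4 -> FAULT, evict 2, frames=[3,4] (faults so far: 6)
  step 14: ref 4 -> HIT, frames=[3,4] (faults so far: 6)
  step 15: ref 4 -> HIT, frames=[3,4] (faults so far: 6)
  Optimal total faults: 6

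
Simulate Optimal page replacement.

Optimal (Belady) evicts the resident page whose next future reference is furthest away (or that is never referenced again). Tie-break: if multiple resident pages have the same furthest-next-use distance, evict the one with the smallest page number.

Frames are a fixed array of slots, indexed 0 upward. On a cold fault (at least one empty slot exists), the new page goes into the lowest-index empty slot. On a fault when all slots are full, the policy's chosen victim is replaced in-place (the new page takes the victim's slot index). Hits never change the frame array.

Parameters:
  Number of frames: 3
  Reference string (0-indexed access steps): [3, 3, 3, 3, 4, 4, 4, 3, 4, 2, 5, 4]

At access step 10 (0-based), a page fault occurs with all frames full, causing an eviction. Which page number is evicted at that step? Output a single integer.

Step 0: ref 3 -> FAULT, frames=[3,-,-]
Step 1: ref 3 -> HIT, frames=[3,-,-]
Step 2: ref 3 -> HIT, frames=[3,-,-]
Step 3: ref 3 -> HIT, frames=[3,-,-]
Step 4: ref 4 -> FAULT, frames=[3,4,-]
Step 5: ref 4 -> HIT, frames=[3,4,-]
Step 6: ref 4 -> HIT, frames=[3,4,-]
Step 7: ref 3 -> HIT, frames=[3,4,-]
Step 8: ref 4 -> HIT, frames=[3,4,-]
Step 9: ref 2 -> FAULT, frames=[3,4,2]
Step 10: ref 5 -> FAULT, evict 2, frames=[3,4,5]
At step 10: evicted page 2

Answer: 2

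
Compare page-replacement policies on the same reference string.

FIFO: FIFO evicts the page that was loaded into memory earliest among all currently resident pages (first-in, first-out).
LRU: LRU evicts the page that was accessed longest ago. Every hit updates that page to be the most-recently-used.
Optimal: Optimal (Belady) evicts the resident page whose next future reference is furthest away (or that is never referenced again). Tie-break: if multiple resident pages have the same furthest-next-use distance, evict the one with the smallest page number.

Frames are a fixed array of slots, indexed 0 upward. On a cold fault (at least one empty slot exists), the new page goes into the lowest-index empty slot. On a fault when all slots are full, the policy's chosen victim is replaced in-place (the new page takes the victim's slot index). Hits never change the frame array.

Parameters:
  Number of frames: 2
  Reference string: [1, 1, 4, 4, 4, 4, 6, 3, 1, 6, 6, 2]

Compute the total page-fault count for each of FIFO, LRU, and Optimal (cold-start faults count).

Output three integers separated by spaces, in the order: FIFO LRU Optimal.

--- FIFO ---
  step 0: ref 1 -> FAULT, frames=[1,-] (faults so far: 1)
  step 1: ref 1 -> HIT, frames=[1,-] (faults so far: 1)
  step 2: ref 4 -> FAULT, frames=[1,4] (faults so far: 2)
  step 3: ref 4 -> HIT, frames=[1,4] (faults so far: 2)
  step 4: ref 4 -> HIT, frames=[1,4] (faults so far: 2)
  step 5: ref 4 -> HIT, frames=[1,4] (faults so far: 2)
  step 6: ref 6 -> FAULT, evict 1, frames=[6,4] (faults so far: 3)
  step 7: ref 3 -> FAULT, evict 4, frames=[6,3] (faults so far: 4)
  step 8: ref 1 -> FAULT, evict 6, frames=[1,3] (faults so far: 5)
  step 9: ref 6 -> FAULT, evict 3, frames=[1,6] (faults so far: 6)
  step 10: ref 6 -> HIT, frames=[1,6] (faults so far: 6)
  step 11: ref 2 -> FAULT, evict 1, frames=[2,6] (faults so far: 7)
  FIFO total faults: 7
--- LRU ---
  step 0: ref 1 -> FAULT, frames=[1,-] (faults so far: 1)
  step 1: ref 1 -> HIT, frames=[1,-] (faults so far: 1)
  step 2: ref 4 -> FAULT, frames=[1,4] (faults so far: 2)
  step 3: ref 4 -> HIT, frames=[1,4] (faults so far: 2)
  step 4: ref 4 -> HIT, frames=[1,4] (faults so far: 2)
  step 5: ref 4 -> HIT, frames=[1,4] (faults so far: 2)
  step 6: ref 6 -> FAULT, evict 1, frames=[6,4] (faults so far: 3)
  step 7: ref 3 -> FAULT, evict 4, frames=[6,3] (faults so far: 4)
  step 8: ref 1 -> FAULT, evict 6, frames=[1,3] (faults so far: 5)
  step 9: ref 6 -> FAULT, evict 3, frames=[1,6] (faults so far: 6)
  step 10: ref 6 -> HIT, frames=[1,6] (faults so far: 6)
  step 11: ref 2 -> FAULT, evict 1, frames=[2,6] (faults so far: 7)
  LRU total faults: 7
--- Optimal ---
  step 0: ref 1 -> FAULT, frames=[1,-] (faults so far: 1)
  step 1: ref 1 -> HIT, frames=[1,-] (faults so far: 1)
  step 2: ref 4 -> FAULT, frames=[1,4] (faults so far: 2)
  step 3: ref 4 -> HIT, frames=[1,4] (faults so far: 2)
  step 4: ref 4 -> HIT, frames=[1,4] (faults so far: 2)
  step 5: ref 4 -> HIT, frames=[1,4] (faults so far: 2)
  step 6: ref 6 -> FAULT, evict 4, frames=[1,6] (faults so far: 3)
  step 7: ref 3 -> FAULT, evict 6, frames=[1,3] (faults so far: 4)
  step 8: ref 1 -> HIT, frames=[1,3] (faults so far: 4)
  step 9: ref 6 -> FAULT, evict 1, frames=[6,3] (faults so far: 5)
  step 10: ref 6 -> HIT, frames=[6,3] (faults so far: 5)
  step 11: ref 2 -> FAULT, evict 3, frames=[6,2] (faults so far: 6)
  Optimal total faults: 6

Answer: 7 7 6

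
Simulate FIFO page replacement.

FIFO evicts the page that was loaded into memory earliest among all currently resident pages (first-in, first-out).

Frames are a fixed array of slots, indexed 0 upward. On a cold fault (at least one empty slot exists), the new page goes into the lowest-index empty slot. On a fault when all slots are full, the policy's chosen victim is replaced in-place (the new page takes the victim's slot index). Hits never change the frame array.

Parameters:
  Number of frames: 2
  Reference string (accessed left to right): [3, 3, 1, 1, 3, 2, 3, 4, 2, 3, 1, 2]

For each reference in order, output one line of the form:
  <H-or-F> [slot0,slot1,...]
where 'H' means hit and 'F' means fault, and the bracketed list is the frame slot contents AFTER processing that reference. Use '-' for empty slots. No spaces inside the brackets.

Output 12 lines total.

F [3,-]
H [3,-]
F [3,1]
H [3,1]
H [3,1]
F [2,1]
F [2,3]
F [4,3]
F [4,2]
F [3,2]
F [3,1]
F [2,1]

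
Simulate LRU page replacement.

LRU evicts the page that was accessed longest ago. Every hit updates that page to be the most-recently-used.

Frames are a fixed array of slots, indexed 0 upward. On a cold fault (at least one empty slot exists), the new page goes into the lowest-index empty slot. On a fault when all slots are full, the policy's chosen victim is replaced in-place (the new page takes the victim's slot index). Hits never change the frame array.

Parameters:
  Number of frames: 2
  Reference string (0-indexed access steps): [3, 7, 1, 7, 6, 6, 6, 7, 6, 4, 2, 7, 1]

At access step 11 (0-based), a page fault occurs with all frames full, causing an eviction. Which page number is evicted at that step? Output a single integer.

Step 0: ref 3 -> FAULT, frames=[3,-]
Step 1: ref 7 -> FAULT, frames=[3,7]
Step 2: ref 1 -> FAULT, evict 3, frames=[1,7]
Step 3: ref 7 -> HIT, frames=[1,7]
Step 4: ref 6 -> FAULT, evict 1, frames=[6,7]
Step 5: ref 6 -> HIT, frames=[6,7]
Step 6: ref 6 -> HIT, frames=[6,7]
Step 7: ref 7 -> HIT, frames=[6,7]
Step 8: ref 6 -> HIT, frames=[6,7]
Step 9: ref 4 -> FAULT, evict 7, frames=[6,4]
Step 10: ref 2 -> FAULT, evict 6, frames=[2,4]
Step 11: ref 7 -> FAULT, evict 4, frames=[2,7]
At step 11: evicted page 4

Answer: 4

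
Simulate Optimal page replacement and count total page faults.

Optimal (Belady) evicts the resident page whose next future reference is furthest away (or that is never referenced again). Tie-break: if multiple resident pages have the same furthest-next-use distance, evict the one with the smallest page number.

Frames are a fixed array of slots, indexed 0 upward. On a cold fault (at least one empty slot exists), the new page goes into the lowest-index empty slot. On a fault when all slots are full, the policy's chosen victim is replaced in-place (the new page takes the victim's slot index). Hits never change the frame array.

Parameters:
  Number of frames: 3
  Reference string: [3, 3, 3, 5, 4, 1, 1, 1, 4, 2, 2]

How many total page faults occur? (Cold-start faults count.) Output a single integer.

Answer: 5

Derivation:
Step 0: ref 3 → FAULT, frames=[3,-,-]
Step 1: ref 3 → HIT, frames=[3,-,-]
Step 2: ref 3 → HIT, frames=[3,-,-]
Step 3: ref 5 → FAULT, frames=[3,5,-]
Step 4: ref 4 → FAULT, frames=[3,5,4]
Step 5: ref 1 → FAULT (evict 3), frames=[1,5,4]
Step 6: ref 1 → HIT, frames=[1,5,4]
Step 7: ref 1 → HIT, frames=[1,5,4]
Step 8: ref 4 → HIT, frames=[1,5,4]
Step 9: ref 2 → FAULT (evict 1), frames=[2,5,4]
Step 10: ref 2 → HIT, frames=[2,5,4]
Total faults: 5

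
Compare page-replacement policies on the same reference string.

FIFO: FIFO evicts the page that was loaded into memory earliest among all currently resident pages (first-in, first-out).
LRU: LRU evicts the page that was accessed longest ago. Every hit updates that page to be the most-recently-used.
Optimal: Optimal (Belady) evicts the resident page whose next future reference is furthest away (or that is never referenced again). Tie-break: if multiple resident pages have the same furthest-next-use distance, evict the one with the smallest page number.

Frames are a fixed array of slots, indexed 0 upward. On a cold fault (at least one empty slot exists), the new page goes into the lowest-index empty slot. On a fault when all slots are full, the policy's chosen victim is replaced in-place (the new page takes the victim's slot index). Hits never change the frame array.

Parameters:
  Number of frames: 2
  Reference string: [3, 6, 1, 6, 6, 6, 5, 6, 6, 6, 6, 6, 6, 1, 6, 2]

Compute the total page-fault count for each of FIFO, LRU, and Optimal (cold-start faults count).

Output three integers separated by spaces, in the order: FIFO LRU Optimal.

Answer: 7 6 6

Derivation:
--- FIFO ---
  step 0: ref 3 -> FAULT, frames=[3,-] (faults so far: 1)
  step 1: ref 6 -> FAULT, frames=[3,6] (faults so far: 2)
  step 2: ref 1 -> FAULT, evict 3, frames=[1,6] (faults so far: 3)
  step 3: ref 6 -> HIT, frames=[1,6] (faults so far: 3)
  step 4: ref 6 -> HIT, frames=[1,6] (faults so far: 3)
  step 5: ref 6 -> HIT, frames=[1,6] (faults so far: 3)
  step 6: ref 5 -> FAULT, evict 6, frames=[1,5] (faults so far: 4)
  step 7: ref 6 -> FAULT, evict 1, frames=[6,5] (faults so far: 5)
  step 8: ref 6 -> HIT, frames=[6,5] (faults so far: 5)
  step 9: ref 6 -> HIT, frames=[6,5] (faults so far: 5)
  step 10: ref 6 -> HIT, frames=[6,5] (faults so far: 5)
  step 11: ref 6 -> HIT, frames=[6,5] (faults so far: 5)
  step 12: ref 6 -> HIT, frames=[6,5] (faults so far: 5)
  step 13: ref 1 -> FAULT, evict 5, frames=[6,1] (faults so far: 6)
  step 14: ref 6 -> HIT, frames=[6,1] (faults so far: 6)
  step 15: ref 2 -> FAULT, evict 6, frames=[2,1] (faults so far: 7)
  FIFO total faults: 7
--- LRU ---
  step 0: ref 3 -> FAULT, frames=[3,-] (faults so far: 1)
  step 1: ref 6 -> FAULT, frames=[3,6] (faults so far: 2)
  step 2: ref 1 -> FAULT, evict 3, frames=[1,6] (faults so far: 3)
  step 3: ref 6 -> HIT, frames=[1,6] (faults so far: 3)
  step 4: ref 6 -> HIT, frames=[1,6] (faults so far: 3)
  step 5: ref 6 -> HIT, frames=[1,6] (faults so far: 3)
  step 6: ref 5 -> FAULT, evict 1, frames=[5,6] (faults so far: 4)
  step 7: ref 6 -> HIT, frames=[5,6] (faults so far: 4)
  step 8: ref 6 -> HIT, frames=[5,6] (faults so far: 4)
  step 9: ref 6 -> HIT, frames=[5,6] (faults so far: 4)
  step 10: ref 6 -> HIT, frames=[5,6] (faults so far: 4)
  step 11: ref 6 -> HIT, frames=[5,6] (faults so far: 4)
  step 12: ref 6 -> HIT, frames=[5,6] (faults so far: 4)
  step 13: ref 1 -> FAULT, evict 5, frames=[1,6] (faults so far: 5)
  step 14: ref 6 -> HIT, frames=[1,6] (faults so far: 5)
  step 15: ref 2 -> FAULT, evict 1, frames=[2,6] (faults so far: 6)
  LRU total faults: 6
--- Optimal ---
  step 0: ref 3 -> FAULT, frames=[3,-] (faults so far: 1)
  step 1: ref 6 -> FAULT, frames=[3,6] (faults so far: 2)
  step 2: ref 1 -> FAULT, evict 3, frames=[1,6] (faults so far: 3)
  step 3: ref 6 -> HIT, frames=[1,6] (faults so far: 3)
  step 4: ref 6 -> HIT, frames=[1,6] (faults so far: 3)
  step 5: ref 6 -> HIT, frames=[1,6] (faults so far: 3)
  step 6: ref 5 -> FAULT, evict 1, frames=[5,6] (faults so far: 4)
  step 7: ref 6 -> HIT, frames=[5,6] (faults so far: 4)
  step 8: ref 6 -> HIT, frames=[5,6] (faults so far: 4)
  step 9: ref 6 -> HIT, frames=[5,6] (faults so far: 4)
  step 10: ref 6 -> HIT, frames=[5,6] (faults so far: 4)
  step 11: ref 6 -> HIT, frames=[5,6] (faults so far: 4)
  step 12: ref 6 -> HIT, frames=[5,6] (faults so far: 4)
  step 13: ref 1 -> FAULT, evict 5, frames=[1,6] (faults so far: 5)
  step 14: ref 6 -> HIT, frames=[1,6] (faults so far: 5)
  step 15: ref 2 -> FAULT, evict 1, frames=[2,6] (faults so far: 6)
  Optimal total faults: 6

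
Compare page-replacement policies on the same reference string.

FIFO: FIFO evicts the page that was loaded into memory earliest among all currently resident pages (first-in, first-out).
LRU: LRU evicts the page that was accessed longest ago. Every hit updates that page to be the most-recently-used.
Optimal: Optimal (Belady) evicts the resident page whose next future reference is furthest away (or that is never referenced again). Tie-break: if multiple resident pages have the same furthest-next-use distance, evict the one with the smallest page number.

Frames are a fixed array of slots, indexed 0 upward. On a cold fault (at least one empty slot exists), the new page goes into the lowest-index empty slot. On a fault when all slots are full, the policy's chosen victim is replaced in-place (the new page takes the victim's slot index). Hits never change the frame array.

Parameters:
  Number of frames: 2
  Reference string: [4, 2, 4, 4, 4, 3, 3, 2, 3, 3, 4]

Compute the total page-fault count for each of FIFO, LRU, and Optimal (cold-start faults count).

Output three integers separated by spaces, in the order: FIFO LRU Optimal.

--- FIFO ---
  step 0: ref 4 -> FAULT, frames=[4,-] (faults so far: 1)
  step 1: ref 2 -> FAULT, frames=[4,2] (faults so far: 2)
  step 2: ref 4 -> HIT, frames=[4,2] (faults so far: 2)
  step 3: ref 4 -> HIT, frames=[4,2] (faults so far: 2)
  step 4: ref 4 -> HIT, frames=[4,2] (faults so far: 2)
  step 5: ref 3 -> FAULT, evict 4, frames=[3,2] (faults so far: 3)
  step 6: ref 3 -> HIT, frames=[3,2] (faults so far: 3)
  step 7: ref 2 -> HIT, frames=[3,2] (faults so far: 3)
  step 8: ref 3 -> HIT, frames=[3,2] (faults so far: 3)
  step 9: ref 3 -> HIT, frames=[3,2] (faults so far: 3)
  step 10: ref 4 -> FAULT, evict 2, frames=[3,4] (faults so far: 4)
  FIFO total faults: 4
--- LRU ---
  step 0: ref 4 -> FAULT, frames=[4,-] (faults so far: 1)
  step 1: ref 2 -> FAULT, frames=[4,2] (faults so far: 2)
  step 2: ref 4 -> HIT, frames=[4,2] (faults so far: 2)
  step 3: ref 4 -> HIT, frames=[4,2] (faults so far: 2)
  step 4: ref 4 -> HIT, frames=[4,2] (faults so far: 2)
  step 5: ref 3 -> FAULT, evict 2, frames=[4,3] (faults so far: 3)
  step 6: ref 3 -> HIT, frames=[4,3] (faults so far: 3)
  step 7: ref 2 -> FAULT, evict 4, frames=[2,3] (faults so far: 4)
  step 8: ref 3 -> HIT, frames=[2,3] (faults so far: 4)
  step 9: ref 3 -> HIT, frames=[2,3] (faults so far: 4)
  step 10: ref 4 -> FAULT, evict 2, frames=[4,3] (faults so far: 5)
  LRU total faults: 5
--- Optimal ---
  step 0: ref 4 -> FAULT, frames=[4,-] (faults so far: 1)
  step 1: ref 2 -> FAULT, frames=[4,2] (faults so far: 2)
  step 2: ref 4 -> HIT, frames=[4,2] (faults so far: 2)
  step 3: ref 4 -> HIT, frames=[4,2] (faults so far: 2)
  step 4: ref 4 -> HIT, frames=[4,2] (faults so far: 2)
  step 5: ref 3 -> FAULT, evict 4, frames=[3,2] (faults so far: 3)
  step 6: ref 3 -> HIT, frames=[3,2] (faults so far: 3)
  step 7: ref 2 -> HIT, frames=[3,2] (faults so far: 3)
  step 8: ref 3 -> HIT, frames=[3,2] (faults so far: 3)
  step 9: ref 3 -> HIT, frames=[3,2] (faults so far: 3)
  step 10: ref 4 -> FAULT, evict 2, frames=[3,4] (faults so far: 4)
  Optimal total faults: 4

Answer: 4 5 4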